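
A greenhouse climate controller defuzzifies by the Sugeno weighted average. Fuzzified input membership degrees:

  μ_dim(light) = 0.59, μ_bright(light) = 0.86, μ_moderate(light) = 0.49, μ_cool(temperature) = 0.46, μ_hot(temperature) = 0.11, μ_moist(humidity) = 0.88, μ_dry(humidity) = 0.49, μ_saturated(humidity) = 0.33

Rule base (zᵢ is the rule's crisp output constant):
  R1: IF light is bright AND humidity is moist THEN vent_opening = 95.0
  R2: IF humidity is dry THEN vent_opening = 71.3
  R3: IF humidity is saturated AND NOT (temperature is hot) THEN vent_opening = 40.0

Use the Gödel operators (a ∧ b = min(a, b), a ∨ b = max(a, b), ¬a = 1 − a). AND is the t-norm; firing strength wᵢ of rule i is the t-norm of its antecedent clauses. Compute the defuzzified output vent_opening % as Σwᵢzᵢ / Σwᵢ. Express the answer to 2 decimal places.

77.28

R1 (z=95.0): bright=0.86, moist=0.88; AND[min(a, b)] → w = 0.86
R2 (z=71.3): dry=0.49 → w = 0.49
R3 (z=40.0): saturated=0.33, ¬hot=1−0.11=0.89; AND[min(a, b)] → w = 0.33
Weighted average = (0.86·95.0 + 0.49·71.3 + 0.33·40.0) / (0.86 + 0.49 + 0.33)
  = 129.8370 / 1.6800 = 77.28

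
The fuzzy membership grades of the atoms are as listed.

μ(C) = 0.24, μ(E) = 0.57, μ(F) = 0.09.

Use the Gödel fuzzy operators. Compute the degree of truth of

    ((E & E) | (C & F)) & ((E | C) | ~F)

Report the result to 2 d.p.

E & E = min(a, b) on (0.57, 0.57) = 0.57
C & F = min(a, b) on (0.24, 0.09) = 0.09
(E & E) | (C & F) = max(a, b) on (0.57, 0.09) = 0.57
E | C = max(a, b) on (0.57, 0.24) = 0.57
~F = 1 − 0.09 = 0.91
(E | C) | ~F = max(a, b) on (0.57, 0.91) = 0.91
((E & E) | (C & F)) & ((E | C) | ~F) = min(a, b) on (0.57, 0.91) = 0.57

0.57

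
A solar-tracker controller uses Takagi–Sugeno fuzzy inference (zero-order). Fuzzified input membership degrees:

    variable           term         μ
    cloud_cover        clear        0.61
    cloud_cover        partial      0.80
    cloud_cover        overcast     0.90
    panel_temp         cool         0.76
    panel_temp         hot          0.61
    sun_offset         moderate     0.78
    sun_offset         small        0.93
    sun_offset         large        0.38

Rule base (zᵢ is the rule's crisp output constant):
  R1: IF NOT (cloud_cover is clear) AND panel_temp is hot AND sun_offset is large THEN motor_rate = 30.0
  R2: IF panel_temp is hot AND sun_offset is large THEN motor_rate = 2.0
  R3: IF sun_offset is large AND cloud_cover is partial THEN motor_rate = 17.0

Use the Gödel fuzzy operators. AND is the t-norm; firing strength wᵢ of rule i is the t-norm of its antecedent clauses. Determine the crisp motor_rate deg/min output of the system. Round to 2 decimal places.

R1 (z=30.0): ¬clear=1−0.61=0.39, hot=0.61, large=0.38; AND[min(a, b)] → w = 0.38
R2 (z=2.0): hot=0.61, large=0.38; AND[min(a, b)] → w = 0.38
R3 (z=17.0): large=0.38, partial=0.80; AND[min(a, b)] → w = 0.38
Weighted average = (0.38·30.0 + 0.38·2.0 + 0.38·17.0) / (0.38 + 0.38 + 0.38)
  = 18.6200 / 1.1400 = 16.33

16.33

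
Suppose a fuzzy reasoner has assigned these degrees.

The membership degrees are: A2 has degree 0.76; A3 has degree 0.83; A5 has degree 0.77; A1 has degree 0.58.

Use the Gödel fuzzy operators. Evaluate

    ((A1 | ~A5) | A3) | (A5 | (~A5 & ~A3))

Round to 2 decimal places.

0.83

~A5 = 1 − 0.77 = 0.23
A1 | ~A5 = max(a, b) on (0.58, 0.23) = 0.58
(A1 | ~A5) | A3 = max(a, b) on (0.58, 0.83) = 0.83
~A5 = 1 − 0.77 = 0.23
~A3 = 1 − 0.83 = 0.17
~A5 & ~A3 = min(a, b) on (0.23, 0.17) = 0.17
A5 | (~A5 & ~A3) = max(a, b) on (0.77, 0.17) = 0.77
((A1 | ~A5) | A3) | (A5 | (~A5 & ~A3)) = max(a, b) on (0.83, 0.77) = 0.83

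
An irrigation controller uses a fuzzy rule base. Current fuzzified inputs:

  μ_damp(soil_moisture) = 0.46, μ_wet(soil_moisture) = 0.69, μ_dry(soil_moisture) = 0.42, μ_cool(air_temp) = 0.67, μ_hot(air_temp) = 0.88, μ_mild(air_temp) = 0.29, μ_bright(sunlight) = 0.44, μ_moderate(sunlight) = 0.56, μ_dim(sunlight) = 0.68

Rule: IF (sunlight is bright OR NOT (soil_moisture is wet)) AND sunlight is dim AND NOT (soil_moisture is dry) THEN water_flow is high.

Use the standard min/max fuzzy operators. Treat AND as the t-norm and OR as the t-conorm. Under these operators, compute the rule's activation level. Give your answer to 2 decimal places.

firing strength: (bright=0.44 OR ¬wet=1−0.69=0.31) = 0.44; AND[min(a, b)] with dim=0.68, ¬dry=1−0.42=0.58 → w = 0.44

0.44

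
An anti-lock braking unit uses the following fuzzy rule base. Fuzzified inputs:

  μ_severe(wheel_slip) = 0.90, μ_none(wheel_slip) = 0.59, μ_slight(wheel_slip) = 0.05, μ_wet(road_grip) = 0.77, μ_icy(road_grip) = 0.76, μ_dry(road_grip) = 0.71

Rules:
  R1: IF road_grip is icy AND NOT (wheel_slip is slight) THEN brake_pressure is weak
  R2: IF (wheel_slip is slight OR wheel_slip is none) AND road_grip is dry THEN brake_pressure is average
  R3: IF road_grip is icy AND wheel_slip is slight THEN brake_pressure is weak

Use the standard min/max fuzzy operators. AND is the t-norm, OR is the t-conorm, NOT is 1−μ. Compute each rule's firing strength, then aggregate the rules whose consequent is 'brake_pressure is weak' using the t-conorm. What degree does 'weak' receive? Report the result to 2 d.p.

0.76

R1: icy=0.76, ¬slight=1−0.05=0.95; AND[min(a, b)] → w = 0.76
R2: (slight=0.05 OR none=0.59) = 0.59; AND[min(a, b)] with dry=0.71 → w = 0.59
R3: icy=0.76, slight=0.05; AND[min(a, b)] → w = 0.05
Rules with consequent 'weak': {R1, R3} → strengths 0.76, 0.05
Aggregate via t-conorm [max(a, b)]: 0.76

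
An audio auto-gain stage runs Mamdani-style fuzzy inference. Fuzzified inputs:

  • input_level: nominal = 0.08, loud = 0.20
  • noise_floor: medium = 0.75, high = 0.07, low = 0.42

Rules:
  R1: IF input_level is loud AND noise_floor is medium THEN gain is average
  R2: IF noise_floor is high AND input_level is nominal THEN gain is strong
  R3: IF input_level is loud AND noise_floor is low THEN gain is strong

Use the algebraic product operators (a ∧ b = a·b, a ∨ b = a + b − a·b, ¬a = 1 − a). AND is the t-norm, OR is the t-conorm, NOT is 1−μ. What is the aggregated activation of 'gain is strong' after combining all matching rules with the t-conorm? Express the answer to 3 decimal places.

0.089

R1: loud=0.20, medium=0.75; AND[a·b] → w = 0.1500
R2: high=0.07, nominal=0.08; AND[a·b] → w = 0.0056
R3: loud=0.20, low=0.42; AND[a·b] → w = 0.0840
Rules with consequent 'strong': {R2, R3} → strengths 0.0056, 0.0840
Aggregate via t-conorm [a + b − a·b]: 0.0891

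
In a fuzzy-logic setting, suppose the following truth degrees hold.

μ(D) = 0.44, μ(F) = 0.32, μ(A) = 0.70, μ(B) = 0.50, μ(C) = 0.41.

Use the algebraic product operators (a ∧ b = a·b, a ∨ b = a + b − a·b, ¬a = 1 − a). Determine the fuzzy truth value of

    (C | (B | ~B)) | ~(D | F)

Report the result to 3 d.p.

~B = 1 − 0.5000 = 0.5000
B | ~B = a + b − a·b on (0.5000, 0.5000) = 0.7500
C | (B | ~B) = a + b − a·b on (0.4100, 0.7500) = 0.8525
D | F = a + b − a·b on (0.4400, 0.3200) = 0.6192
~(D | F) = 1 − 0.6192 = 0.3808
(C | (B | ~B)) | ~(D | F) = a + b − a·b on (0.8525, 0.3808) = 0.9087

0.909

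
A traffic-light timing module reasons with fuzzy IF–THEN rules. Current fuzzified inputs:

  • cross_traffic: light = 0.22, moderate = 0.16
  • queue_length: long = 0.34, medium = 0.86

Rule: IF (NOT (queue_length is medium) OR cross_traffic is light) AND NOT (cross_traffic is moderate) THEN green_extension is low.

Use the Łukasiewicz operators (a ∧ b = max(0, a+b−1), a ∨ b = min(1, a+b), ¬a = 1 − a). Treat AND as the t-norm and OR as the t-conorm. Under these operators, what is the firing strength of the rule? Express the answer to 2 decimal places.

0.20

firing strength: (¬medium=1−0.86=0.14 OR light=0.22) = 0.36; AND[max(0, a+b−1)] with ¬moderate=1−0.16=0.84 → w = 0.20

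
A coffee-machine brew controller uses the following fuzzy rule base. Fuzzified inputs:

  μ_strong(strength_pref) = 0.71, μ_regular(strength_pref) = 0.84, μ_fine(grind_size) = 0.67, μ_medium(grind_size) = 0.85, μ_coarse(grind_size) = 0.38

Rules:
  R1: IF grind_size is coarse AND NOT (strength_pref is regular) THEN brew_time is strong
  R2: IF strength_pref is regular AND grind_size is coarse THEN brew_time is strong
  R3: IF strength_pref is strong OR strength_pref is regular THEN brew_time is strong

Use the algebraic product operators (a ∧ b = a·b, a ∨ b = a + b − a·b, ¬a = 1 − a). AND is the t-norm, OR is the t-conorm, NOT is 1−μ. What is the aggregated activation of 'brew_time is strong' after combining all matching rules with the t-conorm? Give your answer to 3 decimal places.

R1: coarse=0.38, ¬regular=1−0.84=0.16; AND[a·b] → w = 0.0608
R2: regular=0.84, coarse=0.38; AND[a·b] → w = 0.3192
R3: strong=0.71, regular=0.84; OR[a + b − a·b] → w = 0.9536
Rules with consequent 'strong': {R1, R2, R3} → strengths 0.0608, 0.3192, 0.9536
Aggregate via t-conorm [a + b − a·b]: 0.9703

0.970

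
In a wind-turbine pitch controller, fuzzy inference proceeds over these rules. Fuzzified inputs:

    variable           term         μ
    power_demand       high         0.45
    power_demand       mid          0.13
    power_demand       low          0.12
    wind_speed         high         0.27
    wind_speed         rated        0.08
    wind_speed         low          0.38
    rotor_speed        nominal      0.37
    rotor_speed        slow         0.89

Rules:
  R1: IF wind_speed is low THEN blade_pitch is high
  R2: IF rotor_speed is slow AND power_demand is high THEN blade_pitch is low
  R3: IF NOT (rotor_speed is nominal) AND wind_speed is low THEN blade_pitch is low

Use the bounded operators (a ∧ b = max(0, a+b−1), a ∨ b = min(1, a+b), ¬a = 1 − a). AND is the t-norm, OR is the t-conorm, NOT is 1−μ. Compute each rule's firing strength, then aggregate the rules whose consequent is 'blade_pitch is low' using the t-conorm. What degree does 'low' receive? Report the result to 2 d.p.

R1: low=0.38 → w = 0.38
R2: slow=0.89, high=0.45; AND[max(0, a+b−1)] → w = 0.34
R3: ¬nominal=1−0.37=0.63, low=0.38; AND[max(0, a+b−1)] → w = 0.01
Rules with consequent 'low': {R2, R3} → strengths 0.34, 0.01
Aggregate via t-conorm [min(1, a+b)]: 0.35

0.35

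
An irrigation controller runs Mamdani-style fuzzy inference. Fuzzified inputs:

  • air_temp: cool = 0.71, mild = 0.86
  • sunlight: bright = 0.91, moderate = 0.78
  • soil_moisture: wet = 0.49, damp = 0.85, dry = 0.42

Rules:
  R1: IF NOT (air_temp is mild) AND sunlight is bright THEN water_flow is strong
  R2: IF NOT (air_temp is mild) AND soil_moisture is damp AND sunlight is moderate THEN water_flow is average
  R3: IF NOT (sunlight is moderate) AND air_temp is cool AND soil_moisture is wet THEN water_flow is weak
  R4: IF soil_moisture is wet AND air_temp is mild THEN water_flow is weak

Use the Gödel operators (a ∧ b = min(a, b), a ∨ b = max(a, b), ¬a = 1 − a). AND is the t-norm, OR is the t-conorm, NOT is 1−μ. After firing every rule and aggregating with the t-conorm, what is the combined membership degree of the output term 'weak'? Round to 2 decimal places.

R1: ¬mild=1−0.86=0.14, bright=0.91; AND[min(a, b)] → w = 0.14
R2: ¬mild=1−0.86=0.14, damp=0.85, moderate=0.78; AND[min(a, b)] → w = 0.14
R3: ¬moderate=1−0.78=0.22, cool=0.71, wet=0.49; AND[min(a, b)] → w = 0.22
R4: wet=0.49, mild=0.86; AND[min(a, b)] → w = 0.49
Rules with consequent 'weak': {R3, R4} → strengths 0.22, 0.49
Aggregate via t-conorm [max(a, b)]: 0.49

0.49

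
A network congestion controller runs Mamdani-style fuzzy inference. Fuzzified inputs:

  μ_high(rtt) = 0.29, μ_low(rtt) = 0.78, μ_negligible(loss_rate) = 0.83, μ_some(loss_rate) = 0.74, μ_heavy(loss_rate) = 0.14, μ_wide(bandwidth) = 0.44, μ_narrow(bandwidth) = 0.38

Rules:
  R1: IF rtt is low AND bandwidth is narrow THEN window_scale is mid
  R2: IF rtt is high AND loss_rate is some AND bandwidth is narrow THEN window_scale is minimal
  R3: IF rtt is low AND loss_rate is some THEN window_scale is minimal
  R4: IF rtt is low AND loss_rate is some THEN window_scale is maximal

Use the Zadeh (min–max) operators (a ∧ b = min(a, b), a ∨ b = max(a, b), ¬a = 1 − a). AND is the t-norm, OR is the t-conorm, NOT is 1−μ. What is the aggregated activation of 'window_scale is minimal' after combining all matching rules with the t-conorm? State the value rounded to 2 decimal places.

0.74

R1: low=0.78, narrow=0.38; AND[min(a, b)] → w = 0.38
R2: high=0.29, some=0.74, narrow=0.38; AND[min(a, b)] → w = 0.29
R3: low=0.78, some=0.74; AND[min(a, b)] → w = 0.74
R4: low=0.78, some=0.74; AND[min(a, b)] → w = 0.74
Rules with consequent 'minimal': {R2, R3} → strengths 0.29, 0.74
Aggregate via t-conorm [max(a, b)]: 0.74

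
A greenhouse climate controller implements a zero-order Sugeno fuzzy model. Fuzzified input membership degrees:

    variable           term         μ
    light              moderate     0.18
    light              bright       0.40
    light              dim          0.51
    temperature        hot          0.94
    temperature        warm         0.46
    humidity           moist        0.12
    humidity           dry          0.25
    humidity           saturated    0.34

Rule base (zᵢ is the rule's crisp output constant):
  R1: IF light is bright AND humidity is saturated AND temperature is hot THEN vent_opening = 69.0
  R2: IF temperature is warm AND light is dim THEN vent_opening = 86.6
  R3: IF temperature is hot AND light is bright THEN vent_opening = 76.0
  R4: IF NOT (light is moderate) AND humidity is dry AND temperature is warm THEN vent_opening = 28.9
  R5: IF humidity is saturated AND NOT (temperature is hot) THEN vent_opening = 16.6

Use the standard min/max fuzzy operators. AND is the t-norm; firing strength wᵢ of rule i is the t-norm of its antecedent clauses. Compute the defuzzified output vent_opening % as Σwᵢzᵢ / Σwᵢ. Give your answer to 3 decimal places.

67.495

R1 (z=69.0): bright=0.40, saturated=0.34, hot=0.94; AND[min(a, b)] → w = 0.34
R2 (z=86.6): warm=0.46, dim=0.51; AND[min(a, b)] → w = 0.46
R3 (z=76.0): hot=0.94, bright=0.40; AND[min(a, b)] → w = 0.40
R4 (z=28.9): ¬moderate=1−0.18=0.82, dry=0.25, warm=0.46; AND[min(a, b)] → w = 0.25
R5 (z=16.6): saturated=0.34, ¬hot=1−0.94=0.06; AND[min(a, b)] → w = 0.06
Weighted average = (0.34·69.0 + 0.46·86.6 + 0.40·76.0 + 0.25·28.9 + 0.06·16.6) / (0.34 + 0.46 + 0.40 + 0.25 + 0.06)
  = 101.9170 / 1.5100 = 67.495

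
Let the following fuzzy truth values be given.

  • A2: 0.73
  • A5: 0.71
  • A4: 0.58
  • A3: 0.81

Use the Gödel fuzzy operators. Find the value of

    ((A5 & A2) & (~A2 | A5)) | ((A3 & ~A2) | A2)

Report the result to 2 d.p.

0.73

A5 & A2 = min(a, b) on (0.71, 0.73) = 0.71
~A2 = 1 − 0.73 = 0.27
~A2 | A5 = max(a, b) on (0.27, 0.71) = 0.71
(A5 & A2) & (~A2 | A5) = min(a, b) on (0.71, 0.71) = 0.71
~A2 = 1 − 0.73 = 0.27
A3 & ~A2 = min(a, b) on (0.81, 0.27) = 0.27
(A3 & ~A2) | A2 = max(a, b) on (0.27, 0.73) = 0.73
((A5 & A2) & (~A2 | A5)) | ((A3 & ~A2) | A2) = max(a, b) on (0.71, 0.73) = 0.73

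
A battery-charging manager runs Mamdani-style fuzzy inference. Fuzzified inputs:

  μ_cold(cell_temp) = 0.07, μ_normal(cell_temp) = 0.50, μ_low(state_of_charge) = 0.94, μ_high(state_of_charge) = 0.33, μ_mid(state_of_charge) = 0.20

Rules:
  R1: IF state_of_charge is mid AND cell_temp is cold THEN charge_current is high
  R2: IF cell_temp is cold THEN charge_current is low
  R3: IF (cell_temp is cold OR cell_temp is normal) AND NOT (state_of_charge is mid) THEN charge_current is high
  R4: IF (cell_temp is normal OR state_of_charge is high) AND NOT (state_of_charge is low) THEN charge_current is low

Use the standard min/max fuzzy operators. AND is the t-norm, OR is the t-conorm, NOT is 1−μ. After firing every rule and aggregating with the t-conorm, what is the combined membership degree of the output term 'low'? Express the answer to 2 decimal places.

0.07

R1: mid=0.20, cold=0.07; AND[min(a, b)] → w = 0.07
R2: cold=0.07 → w = 0.07
R3: (cold=0.07 OR normal=0.50) = 0.50; AND[min(a, b)] with ¬mid=1−0.20=0.80 → w = 0.50
R4: (normal=0.50 OR high=0.33) = 0.50; AND[min(a, b)] with ¬low=1−0.94=0.06 → w = 0.06
Rules with consequent 'low': {R2, R4} → strengths 0.07, 0.06
Aggregate via t-conorm [max(a, b)]: 0.07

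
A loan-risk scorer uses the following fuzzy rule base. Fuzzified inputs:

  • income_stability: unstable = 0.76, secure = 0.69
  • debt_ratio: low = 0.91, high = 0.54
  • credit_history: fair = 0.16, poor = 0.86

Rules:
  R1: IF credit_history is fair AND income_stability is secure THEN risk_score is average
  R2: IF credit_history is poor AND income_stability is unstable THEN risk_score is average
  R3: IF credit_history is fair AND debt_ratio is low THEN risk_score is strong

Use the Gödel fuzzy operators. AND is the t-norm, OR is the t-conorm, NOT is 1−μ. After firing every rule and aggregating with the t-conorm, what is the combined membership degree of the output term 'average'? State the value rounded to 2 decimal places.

R1: fair=0.16, secure=0.69; AND[min(a, b)] → w = 0.16
R2: poor=0.86, unstable=0.76; AND[min(a, b)] → w = 0.76
R3: fair=0.16, low=0.91; AND[min(a, b)] → w = 0.16
Rules with consequent 'average': {R1, R2} → strengths 0.16, 0.76
Aggregate via t-conorm [max(a, b)]: 0.76

0.76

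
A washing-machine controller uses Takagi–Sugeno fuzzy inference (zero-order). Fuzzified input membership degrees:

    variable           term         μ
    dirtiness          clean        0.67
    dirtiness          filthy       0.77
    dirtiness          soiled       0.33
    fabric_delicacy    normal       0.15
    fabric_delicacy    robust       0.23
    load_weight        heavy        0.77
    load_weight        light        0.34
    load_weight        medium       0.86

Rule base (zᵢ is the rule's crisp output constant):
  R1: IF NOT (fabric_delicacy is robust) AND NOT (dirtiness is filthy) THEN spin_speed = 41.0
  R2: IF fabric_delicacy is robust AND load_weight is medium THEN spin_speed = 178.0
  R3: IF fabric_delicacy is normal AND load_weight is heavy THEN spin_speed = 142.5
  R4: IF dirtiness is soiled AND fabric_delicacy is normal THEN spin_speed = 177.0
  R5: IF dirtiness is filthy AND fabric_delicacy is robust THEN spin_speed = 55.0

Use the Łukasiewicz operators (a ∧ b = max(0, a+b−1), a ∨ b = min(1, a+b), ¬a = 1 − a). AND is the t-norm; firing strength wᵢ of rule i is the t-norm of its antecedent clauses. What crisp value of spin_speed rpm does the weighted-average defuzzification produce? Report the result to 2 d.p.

R1 (z=41.0): ¬robust=1−0.23=0.77, ¬filthy=1−0.77=0.23; AND[max(0, a+b−1)] → w = 0.00
R2 (z=178.0): robust=0.23, medium=0.86; AND[max(0, a+b−1)] → w = 0.09
R3 (z=142.5): normal=0.15, heavy=0.77; AND[max(0, a+b−1)] → w = 0.00
R4 (z=177.0): soiled=0.33, normal=0.15; AND[max(0, a+b−1)] → w = 0.00
R5 (z=55.0): filthy=0.77, robust=0.23; AND[max(0, a+b−1)] → w = 0.00
Weighted average = (0.00·41.0 + 0.09·178.0 + 0.00·142.5 + 0.00·177.0 + 0.00·55.0) / (0.00 + 0.09 + 0.00 + 0.00 + 0.00)
  = 16.0200 / 0.0900 = 178.00

178.00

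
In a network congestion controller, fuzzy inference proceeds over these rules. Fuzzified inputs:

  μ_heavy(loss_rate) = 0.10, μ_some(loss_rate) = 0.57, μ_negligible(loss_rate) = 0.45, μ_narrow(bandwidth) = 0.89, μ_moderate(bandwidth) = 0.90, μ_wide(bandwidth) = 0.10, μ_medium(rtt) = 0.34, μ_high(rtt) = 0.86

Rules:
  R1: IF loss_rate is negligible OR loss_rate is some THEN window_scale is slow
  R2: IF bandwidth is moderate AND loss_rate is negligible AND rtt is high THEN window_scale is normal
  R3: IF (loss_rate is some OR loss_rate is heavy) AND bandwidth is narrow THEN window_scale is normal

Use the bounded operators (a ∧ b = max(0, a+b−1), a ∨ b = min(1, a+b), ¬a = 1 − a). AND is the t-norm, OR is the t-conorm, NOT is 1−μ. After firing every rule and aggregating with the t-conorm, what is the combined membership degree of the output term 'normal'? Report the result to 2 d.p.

R1: negligible=0.45, some=0.57; OR[min(1, a+b)] → w = 1.00
R2: moderate=0.90, negligible=0.45, high=0.86; AND[max(0, a+b−1)] → w = 0.21
R3: (some=0.57 OR heavy=0.10) = 0.67; AND[max(0, a+b−1)] with narrow=0.89 → w = 0.56
Rules with consequent 'normal': {R2, R3} → strengths 0.21, 0.56
Aggregate via t-conorm [min(1, a+b)]: 0.77

0.77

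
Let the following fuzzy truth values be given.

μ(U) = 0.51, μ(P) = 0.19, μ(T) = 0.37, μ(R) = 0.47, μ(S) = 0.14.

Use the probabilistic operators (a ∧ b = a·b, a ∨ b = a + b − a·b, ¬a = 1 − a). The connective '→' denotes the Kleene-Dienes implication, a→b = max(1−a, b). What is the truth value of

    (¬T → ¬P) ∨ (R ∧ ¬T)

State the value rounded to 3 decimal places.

¬T = 1 − 0.3700 = 0.6300
¬P = 1 − 0.1900 = 0.8100
¬T → ¬P  [Kleene-Dienes: max(1−a, b)] with a=0.6300, b=0.8100 → 0.8100
¬T = 1 − 0.3700 = 0.6300
R ∧ ¬T = a·b on (0.4700, 0.6300) = 0.2961
(¬T → ¬P) ∨ (R ∧ ¬T) = a + b − a·b on (0.8100, 0.2961) = 0.8663

0.866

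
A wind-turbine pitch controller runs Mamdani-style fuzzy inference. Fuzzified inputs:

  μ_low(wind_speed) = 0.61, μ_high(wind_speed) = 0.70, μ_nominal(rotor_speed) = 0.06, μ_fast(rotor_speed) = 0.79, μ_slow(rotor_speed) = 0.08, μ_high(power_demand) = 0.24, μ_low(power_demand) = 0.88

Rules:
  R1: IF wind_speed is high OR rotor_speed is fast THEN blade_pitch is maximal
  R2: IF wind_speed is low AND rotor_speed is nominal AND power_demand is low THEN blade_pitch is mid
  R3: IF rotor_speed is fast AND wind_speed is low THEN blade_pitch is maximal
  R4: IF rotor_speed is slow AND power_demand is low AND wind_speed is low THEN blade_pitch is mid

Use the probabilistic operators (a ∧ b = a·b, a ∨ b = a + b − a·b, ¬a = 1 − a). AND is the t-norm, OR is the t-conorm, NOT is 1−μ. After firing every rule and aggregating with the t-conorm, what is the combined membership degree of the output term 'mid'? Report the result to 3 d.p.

R1: high=0.70, fast=0.79; OR[a + b − a·b] → w = 0.9370
R2: low=0.61, nominal=0.06, low=0.88; AND[a·b] → w = 0.0322
R3: fast=0.79, low=0.61; AND[a·b] → w = 0.4819
R4: slow=0.08, low=0.88, low=0.61; AND[a·b] → w = 0.0429
Rules with consequent 'mid': {R2, R4} → strengths 0.0322, 0.0429
Aggregate via t-conorm [a + b − a·b]: 0.0738

0.074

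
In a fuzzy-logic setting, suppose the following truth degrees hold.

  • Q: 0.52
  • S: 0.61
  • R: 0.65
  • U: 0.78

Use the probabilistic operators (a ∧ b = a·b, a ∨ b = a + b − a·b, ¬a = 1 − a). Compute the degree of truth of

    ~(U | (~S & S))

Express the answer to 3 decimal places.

~S = 1 − 0.6100 = 0.3900
~S & S = a·b on (0.3900, 0.6100) = 0.2379
U | (~S & S) = a + b − a·b on (0.7800, 0.2379) = 0.8323
~(U | (~S & S)) = 1 − 0.8323 = 0.1677

0.168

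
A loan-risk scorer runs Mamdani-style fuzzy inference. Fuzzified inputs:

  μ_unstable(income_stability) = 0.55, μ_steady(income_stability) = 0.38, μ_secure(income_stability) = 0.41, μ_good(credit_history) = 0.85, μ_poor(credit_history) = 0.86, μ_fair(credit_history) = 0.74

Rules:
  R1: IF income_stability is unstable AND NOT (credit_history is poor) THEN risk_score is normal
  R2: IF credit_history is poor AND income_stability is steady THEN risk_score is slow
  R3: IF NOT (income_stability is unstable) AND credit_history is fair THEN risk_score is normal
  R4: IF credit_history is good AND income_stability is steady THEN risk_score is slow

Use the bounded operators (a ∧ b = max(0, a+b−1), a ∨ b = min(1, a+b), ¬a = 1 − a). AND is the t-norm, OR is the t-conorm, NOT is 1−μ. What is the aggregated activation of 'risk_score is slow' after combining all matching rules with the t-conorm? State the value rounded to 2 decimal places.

R1: unstable=0.55, ¬poor=1−0.86=0.14; AND[max(0, a+b−1)] → w = 0.00
R2: poor=0.86, steady=0.38; AND[max(0, a+b−1)] → w = 0.24
R3: ¬unstable=1−0.55=0.45, fair=0.74; AND[max(0, a+b−1)] → w = 0.19
R4: good=0.85, steady=0.38; AND[max(0, a+b−1)] → w = 0.23
Rules with consequent 'slow': {R2, R4} → strengths 0.24, 0.23
Aggregate via t-conorm [min(1, a+b)]: 0.47

0.47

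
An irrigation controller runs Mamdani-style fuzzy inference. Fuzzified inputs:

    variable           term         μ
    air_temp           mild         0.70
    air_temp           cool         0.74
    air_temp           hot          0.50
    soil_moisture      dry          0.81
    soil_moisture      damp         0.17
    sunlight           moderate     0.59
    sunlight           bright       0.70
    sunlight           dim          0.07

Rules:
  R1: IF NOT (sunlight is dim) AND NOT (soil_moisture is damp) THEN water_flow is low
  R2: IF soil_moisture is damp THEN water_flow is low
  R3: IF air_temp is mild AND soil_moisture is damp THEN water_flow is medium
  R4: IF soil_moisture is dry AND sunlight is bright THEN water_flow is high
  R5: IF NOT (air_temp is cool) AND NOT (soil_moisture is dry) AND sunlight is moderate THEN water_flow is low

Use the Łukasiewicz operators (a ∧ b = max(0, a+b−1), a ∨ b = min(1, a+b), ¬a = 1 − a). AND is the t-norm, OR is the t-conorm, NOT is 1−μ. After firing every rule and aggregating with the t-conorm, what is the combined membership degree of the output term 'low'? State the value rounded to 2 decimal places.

R1: ¬dim=1−0.07=0.93, ¬damp=1−0.17=0.83; AND[max(0, a+b−1)] → w = 0.76
R2: damp=0.17 → w = 0.17
R3: mild=0.70, damp=0.17; AND[max(0, a+b−1)] → w = 0.00
R4: dry=0.81, bright=0.70; AND[max(0, a+b−1)] → w = 0.51
R5: ¬cool=1−0.74=0.26, ¬dry=1−0.81=0.19, moderate=0.59; AND[max(0, a+b−1)] → w = 0.00
Rules with consequent 'low': {R1, R2, R5} → strengths 0.76, 0.17, 0.00
Aggregate via t-conorm [min(1, a+b)]: 0.93

0.93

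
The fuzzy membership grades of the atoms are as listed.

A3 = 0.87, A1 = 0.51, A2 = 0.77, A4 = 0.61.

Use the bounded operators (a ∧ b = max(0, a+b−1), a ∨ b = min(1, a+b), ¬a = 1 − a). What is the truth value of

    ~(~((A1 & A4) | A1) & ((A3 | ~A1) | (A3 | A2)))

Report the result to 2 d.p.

0.63

A1 & A4 = max(0, a+b−1) on (0.51, 0.61) = 0.12
(A1 & A4) | A1 = min(1, a+b) on (0.12, 0.51) = 0.63
~((A1 & A4) | A1) = 1 − 0.63 = 0.37
~A1 = 1 − 0.51 = 0.49
A3 | ~A1 = min(1, a+b) on (0.87, 0.49) = 1.00
A3 | A2 = min(1, a+b) on (0.87, 0.77) = 1.00
(A3 | ~A1) | (A3 | A2) = min(1, a+b) on (1.00, 1.00) = 1.00
~((A1 & A4) | A1) & ((A3 | ~A1) | (A3 | A2)) = max(0, a+b−1) on (0.37, 1.00) = 0.37
~(~((A1 & A4) | A1) & ((A3 | ~A1) | (A3 | A2))) = 1 − 0.37 = 0.63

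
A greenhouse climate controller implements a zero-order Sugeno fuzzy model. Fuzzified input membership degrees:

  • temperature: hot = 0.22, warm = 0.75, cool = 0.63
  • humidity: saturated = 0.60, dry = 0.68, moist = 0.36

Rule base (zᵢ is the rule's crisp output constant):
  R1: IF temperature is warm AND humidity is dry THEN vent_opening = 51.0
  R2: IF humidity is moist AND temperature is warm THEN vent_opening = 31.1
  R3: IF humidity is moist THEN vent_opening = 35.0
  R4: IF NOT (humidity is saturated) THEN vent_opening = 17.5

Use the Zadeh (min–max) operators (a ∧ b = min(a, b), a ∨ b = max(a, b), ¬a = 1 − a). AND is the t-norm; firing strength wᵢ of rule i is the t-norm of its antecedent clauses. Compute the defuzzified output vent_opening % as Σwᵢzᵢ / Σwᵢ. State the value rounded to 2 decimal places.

36.38

R1 (z=51.0): warm=0.75, dry=0.68; AND[min(a, b)] → w = 0.68
R2 (z=31.1): moist=0.36, warm=0.75; AND[min(a, b)] → w = 0.36
R3 (z=35.0): moist=0.36 → w = 0.36
R4 (z=17.5): ¬saturated=1−0.60=0.40 → w = 0.40
Weighted average = (0.68·51.0 + 0.36·31.1 + 0.36·35.0 + 0.40·17.5) / (0.68 + 0.36 + 0.36 + 0.40)
  = 65.4760 / 1.8000 = 36.38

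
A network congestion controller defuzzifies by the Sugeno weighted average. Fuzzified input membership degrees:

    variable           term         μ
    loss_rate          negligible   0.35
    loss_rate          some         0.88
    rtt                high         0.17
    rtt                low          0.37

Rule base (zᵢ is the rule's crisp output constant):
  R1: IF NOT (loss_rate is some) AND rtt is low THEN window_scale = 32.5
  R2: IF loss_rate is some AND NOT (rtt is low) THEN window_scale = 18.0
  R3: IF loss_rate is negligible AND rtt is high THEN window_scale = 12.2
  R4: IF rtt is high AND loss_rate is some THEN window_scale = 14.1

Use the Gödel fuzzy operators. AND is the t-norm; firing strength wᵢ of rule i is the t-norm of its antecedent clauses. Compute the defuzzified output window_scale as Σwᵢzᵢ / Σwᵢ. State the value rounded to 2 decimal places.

R1 (z=32.5): ¬some=1−0.88=0.12, low=0.37; AND[min(a, b)] → w = 0.12
R2 (z=18.0): some=0.88, ¬low=1−0.37=0.63; AND[min(a, b)] → w = 0.63
R3 (z=12.2): negligible=0.35, high=0.17; AND[min(a, b)] → w = 0.17
R4 (z=14.1): high=0.17, some=0.88; AND[min(a, b)] → w = 0.17
Weighted average = (0.12·32.5 + 0.63·18.0 + 0.17·12.2 + 0.17·14.1) / (0.12 + 0.63 + 0.17 + 0.17)
  = 19.7110 / 1.0900 = 18.08

18.08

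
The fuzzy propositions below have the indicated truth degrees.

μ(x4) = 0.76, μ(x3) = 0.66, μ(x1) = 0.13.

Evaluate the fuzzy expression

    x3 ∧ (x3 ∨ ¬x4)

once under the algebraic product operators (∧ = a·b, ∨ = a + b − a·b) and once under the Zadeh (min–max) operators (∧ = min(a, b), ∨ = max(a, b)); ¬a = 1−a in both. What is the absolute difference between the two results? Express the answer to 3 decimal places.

0.171

Under algebraic product:
  ¬x4 = 1 − 0.7600 = 0.2400
  x3 ∨ ¬x4 = a + b − a·b on (0.6600, 0.2400) = 0.7416
  x3 ∧ (x3 ∨ ¬x4) = a·b on (0.6600, 0.7416) = 0.4895
  → value = 0.4895
Under Zadeh (min–max):
  ¬x4 = 1 − 0.76 = 0.24
  x3 ∨ ¬x4 = max(a, b) on (0.66, 0.24) = 0.66
  x3 ∧ (x3 ∨ ¬x4) = min(a, b) on (0.66, 0.66) = 0.66
  → value = 0.6600
|0.4895 − 0.6600| = 0.171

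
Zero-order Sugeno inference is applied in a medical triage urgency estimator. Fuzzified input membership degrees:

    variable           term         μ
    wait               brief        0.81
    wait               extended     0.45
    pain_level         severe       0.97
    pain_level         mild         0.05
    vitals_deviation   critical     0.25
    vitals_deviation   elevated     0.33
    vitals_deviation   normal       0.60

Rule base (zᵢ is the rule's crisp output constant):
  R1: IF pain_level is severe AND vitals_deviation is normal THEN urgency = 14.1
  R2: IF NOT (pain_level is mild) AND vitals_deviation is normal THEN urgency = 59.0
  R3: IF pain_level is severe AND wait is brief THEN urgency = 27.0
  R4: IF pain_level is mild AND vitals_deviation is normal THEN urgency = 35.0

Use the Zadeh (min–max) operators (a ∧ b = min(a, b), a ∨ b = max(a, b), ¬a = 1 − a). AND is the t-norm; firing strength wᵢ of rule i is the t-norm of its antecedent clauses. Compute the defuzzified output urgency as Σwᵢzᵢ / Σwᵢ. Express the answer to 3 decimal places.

32.757

R1 (z=14.1): severe=0.97, normal=0.60; AND[min(a, b)] → w = 0.60
R2 (z=59.0): ¬mild=1−0.05=0.95, normal=0.60; AND[min(a, b)] → w = 0.60
R3 (z=27.0): severe=0.97, brief=0.81; AND[min(a, b)] → w = 0.81
R4 (z=35.0): mild=0.05, normal=0.60; AND[min(a, b)] → w = 0.05
Weighted average = (0.60·14.1 + 0.60·59.0 + 0.81·27.0 + 0.05·35.0) / (0.60 + 0.60 + 0.81 + 0.05)
  = 67.4800 / 2.0600 = 32.757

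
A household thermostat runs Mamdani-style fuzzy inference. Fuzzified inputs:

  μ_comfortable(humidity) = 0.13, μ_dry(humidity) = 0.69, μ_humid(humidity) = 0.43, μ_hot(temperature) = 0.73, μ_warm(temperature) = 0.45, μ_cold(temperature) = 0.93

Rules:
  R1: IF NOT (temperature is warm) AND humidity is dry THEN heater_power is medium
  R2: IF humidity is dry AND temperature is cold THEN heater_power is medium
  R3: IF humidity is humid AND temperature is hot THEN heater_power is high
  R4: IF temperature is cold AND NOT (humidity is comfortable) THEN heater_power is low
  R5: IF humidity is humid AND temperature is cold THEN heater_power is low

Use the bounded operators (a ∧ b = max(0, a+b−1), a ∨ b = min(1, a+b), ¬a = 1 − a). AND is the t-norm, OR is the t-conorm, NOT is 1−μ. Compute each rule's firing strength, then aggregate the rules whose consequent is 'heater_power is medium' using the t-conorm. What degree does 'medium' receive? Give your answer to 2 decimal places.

0.86

R1: ¬warm=1−0.45=0.55, dry=0.69; AND[max(0, a+b−1)] → w = 0.24
R2: dry=0.69, cold=0.93; AND[max(0, a+b−1)] → w = 0.62
R3: humid=0.43, hot=0.73; AND[max(0, a+b−1)] → w = 0.16
R4: cold=0.93, ¬comfortable=1−0.13=0.87; AND[max(0, a+b−1)] → w = 0.80
R5: humid=0.43, cold=0.93; AND[max(0, a+b−1)] → w = 0.36
Rules with consequent 'medium': {R1, R2} → strengths 0.24, 0.62
Aggregate via t-conorm [min(1, a+b)]: 0.86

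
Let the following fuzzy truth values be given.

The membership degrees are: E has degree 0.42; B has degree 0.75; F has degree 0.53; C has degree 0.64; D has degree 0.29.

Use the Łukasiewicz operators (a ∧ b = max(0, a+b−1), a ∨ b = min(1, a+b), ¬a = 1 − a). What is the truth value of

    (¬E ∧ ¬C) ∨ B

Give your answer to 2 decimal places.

0.75

¬E = 1 − 0.42 = 0.58
¬C = 1 − 0.64 = 0.36
¬E ∧ ¬C = max(0, a+b−1) on (0.58, 0.36) = 0.00
(¬E ∧ ¬C) ∨ B = min(1, a+b) on (0.00, 0.75) = 0.75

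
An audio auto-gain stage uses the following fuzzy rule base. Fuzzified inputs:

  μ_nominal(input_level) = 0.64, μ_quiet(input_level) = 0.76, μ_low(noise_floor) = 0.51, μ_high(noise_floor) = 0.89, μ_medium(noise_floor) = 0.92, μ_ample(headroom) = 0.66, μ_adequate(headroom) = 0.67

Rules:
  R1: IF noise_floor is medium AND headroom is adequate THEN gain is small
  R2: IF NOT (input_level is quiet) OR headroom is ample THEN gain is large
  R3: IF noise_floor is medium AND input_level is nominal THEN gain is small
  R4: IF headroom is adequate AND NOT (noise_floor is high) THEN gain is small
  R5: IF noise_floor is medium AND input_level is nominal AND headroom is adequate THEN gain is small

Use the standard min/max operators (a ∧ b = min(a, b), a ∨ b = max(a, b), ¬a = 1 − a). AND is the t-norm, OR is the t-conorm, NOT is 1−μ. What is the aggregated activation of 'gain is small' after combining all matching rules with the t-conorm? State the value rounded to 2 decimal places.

0.67

R1: medium=0.92, adequate=0.67; AND[min(a, b)] → w = 0.67
R2: ¬quiet=1−0.76=0.24, ample=0.66; OR[max(a, b)] → w = 0.66
R3: medium=0.92, nominal=0.64; AND[min(a, b)] → w = 0.64
R4: adequate=0.67, ¬high=1−0.89=0.11; AND[min(a, b)] → w = 0.11
R5: medium=0.92, nominal=0.64, adequate=0.67; AND[min(a, b)] → w = 0.64
Rules with consequent 'small': {R1, R3, R4, R5} → strengths 0.67, 0.64, 0.11, 0.64
Aggregate via t-conorm [max(a, b)]: 0.67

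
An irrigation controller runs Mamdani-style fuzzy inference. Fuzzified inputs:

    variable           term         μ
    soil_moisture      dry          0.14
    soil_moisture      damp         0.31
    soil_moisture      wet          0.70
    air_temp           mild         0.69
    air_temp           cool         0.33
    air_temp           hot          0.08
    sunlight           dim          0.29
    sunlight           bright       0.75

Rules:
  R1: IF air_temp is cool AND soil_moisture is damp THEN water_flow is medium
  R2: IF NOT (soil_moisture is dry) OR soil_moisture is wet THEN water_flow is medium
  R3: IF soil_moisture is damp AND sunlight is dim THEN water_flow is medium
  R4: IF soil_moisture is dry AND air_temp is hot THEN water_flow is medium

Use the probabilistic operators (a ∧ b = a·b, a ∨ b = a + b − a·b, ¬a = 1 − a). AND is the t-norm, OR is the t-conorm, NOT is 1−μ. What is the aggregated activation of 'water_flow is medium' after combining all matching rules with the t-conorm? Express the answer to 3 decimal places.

0.966

R1: cool=0.33, damp=0.31; AND[a·b] → w = 0.1023
R2: ¬dry=1−0.14=0.86, wet=0.70; OR[a + b − a·b] → w = 0.9580
R3: damp=0.31, dim=0.29; AND[a·b] → w = 0.0899
R4: dry=0.14, hot=0.08; AND[a·b] → w = 0.0112
Rules with consequent 'medium': {R1, R2, R3, R4} → strengths 0.1023, 0.9580, 0.0899, 0.0112
Aggregate via t-conorm [a + b − a·b]: 0.9661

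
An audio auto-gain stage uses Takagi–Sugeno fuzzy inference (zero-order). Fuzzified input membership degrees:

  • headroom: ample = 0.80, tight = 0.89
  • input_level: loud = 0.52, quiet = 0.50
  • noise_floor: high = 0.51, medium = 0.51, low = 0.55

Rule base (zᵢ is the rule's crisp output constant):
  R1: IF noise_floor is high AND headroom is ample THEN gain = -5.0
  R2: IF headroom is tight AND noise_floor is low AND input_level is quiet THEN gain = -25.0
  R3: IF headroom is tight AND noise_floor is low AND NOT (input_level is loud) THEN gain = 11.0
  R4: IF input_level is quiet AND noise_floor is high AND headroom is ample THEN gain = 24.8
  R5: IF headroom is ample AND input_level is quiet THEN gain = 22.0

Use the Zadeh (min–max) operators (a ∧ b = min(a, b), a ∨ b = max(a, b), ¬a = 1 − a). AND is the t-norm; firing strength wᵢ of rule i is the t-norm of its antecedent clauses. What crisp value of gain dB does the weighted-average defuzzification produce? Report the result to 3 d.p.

5.474

R1 (z=-5.0): high=0.51, ample=0.80; AND[min(a, b)] → w = 0.51
R2 (z=-25.0): tight=0.89, low=0.55, quiet=0.50; AND[min(a, b)] → w = 0.50
R3 (z=11.0): tight=0.89, low=0.55, ¬loud=1−0.52=0.48; AND[min(a, b)] → w = 0.48
R4 (z=24.8): quiet=0.50, high=0.51, ample=0.80; AND[min(a, b)] → w = 0.50
R5 (z=22.0): ample=0.80, quiet=0.50; AND[min(a, b)] → w = 0.50
Weighted average = (0.51·-5.0 + 0.50·-25.0 + 0.48·11.0 + 0.50·24.8 + 0.50·22.0) / (0.51 + 0.50 + 0.48 + 0.50 + 0.50)
  = 13.6300 / 2.4900 = 5.474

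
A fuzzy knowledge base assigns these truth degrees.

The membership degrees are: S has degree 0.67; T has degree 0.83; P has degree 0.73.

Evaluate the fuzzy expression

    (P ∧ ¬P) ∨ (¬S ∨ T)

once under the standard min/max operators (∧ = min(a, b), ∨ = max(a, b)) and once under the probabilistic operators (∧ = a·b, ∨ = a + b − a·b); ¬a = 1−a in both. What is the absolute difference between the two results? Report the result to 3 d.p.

0.079

Under standard min/max:
  ¬P = 1 − 0.73 = 0.27
  P ∧ ¬P = min(a, b) on (0.73, 0.27) = 0.27
  ¬S = 1 − 0.67 = 0.33
  ¬S ∨ T = max(a, b) on (0.33, 0.83) = 0.83
  (P ∧ ¬P) ∨ (¬S ∨ T) = max(a, b) on (0.27, 0.83) = 0.83
  → value = 0.8300
Under probabilistic:
  ¬P = 1 − 0.7300 = 0.2700
  P ∧ ¬P = a·b on (0.7300, 0.2700) = 0.1971
  ¬S = 1 − 0.6700 = 0.3300
  ¬S ∨ T = a + b − a·b on (0.3300, 0.8300) = 0.8861
  (P ∧ ¬P) ∨ (¬S ∨ T) = a + b − a·b on (0.1971, 0.8861) = 0.9085
  → value = 0.9085
|0.8300 − 0.9085| = 0.079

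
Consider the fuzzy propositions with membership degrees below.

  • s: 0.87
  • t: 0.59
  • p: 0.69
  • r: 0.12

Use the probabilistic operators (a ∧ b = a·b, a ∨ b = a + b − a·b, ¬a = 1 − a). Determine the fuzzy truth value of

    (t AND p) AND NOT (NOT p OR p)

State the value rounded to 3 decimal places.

t AND p = a·b on (0.5900, 0.6900) = 0.4071
NOT p = 1 − 0.6900 = 0.3100
NOT p OR p = a + b − a·b on (0.3100, 0.6900) = 0.7861
NOT (NOT p OR p) = 1 − 0.7861 = 0.2139
(t AND p) AND NOT (NOT p OR p) = a·b on (0.4071, 0.2139) = 0.0871

0.087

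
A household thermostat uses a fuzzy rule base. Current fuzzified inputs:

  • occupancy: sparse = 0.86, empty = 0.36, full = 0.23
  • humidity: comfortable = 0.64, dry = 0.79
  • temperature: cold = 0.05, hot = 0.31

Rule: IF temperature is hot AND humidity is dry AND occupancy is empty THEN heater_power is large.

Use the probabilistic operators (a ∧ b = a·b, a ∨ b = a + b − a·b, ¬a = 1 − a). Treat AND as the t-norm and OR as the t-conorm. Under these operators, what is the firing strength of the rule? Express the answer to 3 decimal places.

0.088

firing strength: hot=0.31, dry=0.79, empty=0.36; AND[a·b] → w = 0.0882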